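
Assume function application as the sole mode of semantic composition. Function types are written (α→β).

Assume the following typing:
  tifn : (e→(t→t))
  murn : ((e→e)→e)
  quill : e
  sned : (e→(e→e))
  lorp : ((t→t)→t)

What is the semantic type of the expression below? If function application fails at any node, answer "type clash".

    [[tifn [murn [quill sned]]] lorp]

At [quill sned], sned : (e→(e→e)) takes quill : e, giving (e→e).
At [murn [quill sned]], murn : ((e→e)→e) takes [quill sned] : (e→e), giving e.
At [tifn [murn [quill sned]]], tifn : (e→(t→t)) takes [murn [quill sned]] : e, giving (t→t).
At [[tifn [murn [quill sned]]] lorp], lorp : ((t→t)→t) takes [tifn [murn [quill sned]]] : (t→t), giving t.

t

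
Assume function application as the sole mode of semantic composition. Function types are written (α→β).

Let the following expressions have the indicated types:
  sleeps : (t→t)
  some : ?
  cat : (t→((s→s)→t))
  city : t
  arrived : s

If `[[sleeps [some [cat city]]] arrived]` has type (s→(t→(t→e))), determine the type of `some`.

[[sleeps [some [cat city]]] arrived] is required to be (s→(t→(t→e))). arrived : s cannot yield (s→(t→(t→e))) as functor, so [sleeps [some [cat city]]] : (s→(s→(t→(t→e)))).
[sleeps [some [cat city]]] is required to be (s→(s→(t→(t→e)))). sleeps : (t→t) cannot yield (s→(s→(t→(t→e)))) as functor, so [some [cat city]] : ((t→t)→(s→(s→(t→(t→e))))).
[some [cat city]] is required to be ((t→t)→(s→(s→(t→(t→e))))). [cat city] : ((s→s)→t) cannot yield ((t→t)→(s→(s→(t→(t→e))))) as functor, so some : (((s→s)→t)→((t→t)→(s→(s→(t→(t→e)))))).

(((s→s)→t)→((t→t)→(s→(s→(t→(t→e))))))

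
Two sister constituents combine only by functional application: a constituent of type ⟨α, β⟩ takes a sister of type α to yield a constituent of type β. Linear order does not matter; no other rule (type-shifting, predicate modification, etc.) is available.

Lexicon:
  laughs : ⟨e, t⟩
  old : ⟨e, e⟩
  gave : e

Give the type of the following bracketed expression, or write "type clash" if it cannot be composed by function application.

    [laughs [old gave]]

t

[old gave] — old of type ⟨e, e⟩ combines with gave of type e: type e.
[laughs [old gave]] — laughs of type ⟨e, t⟩ combines with [old gave] of type e: type t.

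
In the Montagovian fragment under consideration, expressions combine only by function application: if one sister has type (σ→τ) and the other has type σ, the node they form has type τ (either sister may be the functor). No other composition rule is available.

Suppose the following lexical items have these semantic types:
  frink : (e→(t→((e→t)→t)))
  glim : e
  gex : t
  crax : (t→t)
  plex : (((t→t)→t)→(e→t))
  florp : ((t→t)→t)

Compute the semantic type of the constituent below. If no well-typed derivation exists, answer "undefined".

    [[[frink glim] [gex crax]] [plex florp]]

t

[frink glim]: (e→(t→((e→t)→t))) applied to e yields (t→((e→t)→t)).
[gex crax]: (t→t) applied to t yields t.
[[frink glim] [gex crax]]: (t→((e→t)→t)) applied to t yields ((e→t)→t).
[plex florp]: (((t→t)→t)→(e→t)) applied to ((t→t)→t) yields (e→t).
[[[frink glim] [gex crax]] [plex florp]]: ((e→t)→t) applied to (e→t) yields t.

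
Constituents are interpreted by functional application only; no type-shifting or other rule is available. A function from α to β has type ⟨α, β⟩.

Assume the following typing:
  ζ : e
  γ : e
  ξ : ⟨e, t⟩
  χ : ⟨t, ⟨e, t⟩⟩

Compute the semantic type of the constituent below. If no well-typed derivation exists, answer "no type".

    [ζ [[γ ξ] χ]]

t

[γ ξ]: functor ξ : ⟨e, t⟩, argument γ : e; result t.
[[γ ξ] χ]: functor χ : ⟨t, ⟨e, t⟩⟩, argument [γ ξ] : t; result ⟨e, t⟩.
[ζ [[γ ξ] χ]]: functor [[γ ξ] χ] : ⟨e, t⟩, argument ζ : e; result t.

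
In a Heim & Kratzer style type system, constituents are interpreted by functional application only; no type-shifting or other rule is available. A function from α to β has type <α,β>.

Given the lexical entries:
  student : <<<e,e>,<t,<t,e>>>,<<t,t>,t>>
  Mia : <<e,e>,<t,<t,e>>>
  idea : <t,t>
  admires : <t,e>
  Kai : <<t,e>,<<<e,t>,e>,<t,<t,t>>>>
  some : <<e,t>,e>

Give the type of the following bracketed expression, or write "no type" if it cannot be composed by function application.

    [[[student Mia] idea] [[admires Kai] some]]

<t,t>

[student Mia]: functor student : <<<e,e>,<t,<t,e>>>,<<t,t>,t>>, argument Mia : <<e,e>,<t,<t,e>>>; result <<t,t>,t>.
[[student Mia] idea]: functor [student Mia] : <<t,t>,t>, argument idea : <t,t>; result t.
[admires Kai]: functor Kai : <<t,e>,<<<e,t>,e>,<t,<t,t>>>>, argument admires : <t,e>; result <<<e,t>,e>,<t,<t,t>>>.
[[admires Kai] some]: functor [admires Kai] : <<<e,t>,e>,<t,<t,t>>>, argument some : <<e,t>,e>; result <t,<t,t>>.
[[[student Mia] idea] [[admires Kai] some]]: functor [[admires Kai] some] : <t,<t,t>>, argument [[student Mia] idea] : t; result <t,t>.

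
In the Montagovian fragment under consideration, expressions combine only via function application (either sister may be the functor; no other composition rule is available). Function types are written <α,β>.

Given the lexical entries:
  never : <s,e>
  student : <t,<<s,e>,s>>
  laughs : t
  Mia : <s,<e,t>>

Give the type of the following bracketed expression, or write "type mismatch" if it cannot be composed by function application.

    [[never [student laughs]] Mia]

[student laughs]: <t,<<s,e>,s>> applied to t yields <<s,e>,s>.
[never [student laughs]]: <<s,e>,s> applied to <s,e> yields s.
[[never [student laughs]] Mia]: <s,<e,t>> applied to s yields <e,t>.

<e,t>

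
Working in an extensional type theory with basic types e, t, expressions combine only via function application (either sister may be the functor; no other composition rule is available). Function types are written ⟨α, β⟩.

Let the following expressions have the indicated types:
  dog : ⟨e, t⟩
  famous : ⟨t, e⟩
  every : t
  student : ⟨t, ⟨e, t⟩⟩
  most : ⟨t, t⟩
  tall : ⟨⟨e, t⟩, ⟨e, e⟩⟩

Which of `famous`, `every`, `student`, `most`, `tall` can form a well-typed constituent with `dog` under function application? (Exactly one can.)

tall

famous : ⟨t, e⟩ — neither side's domain matches the other.
every : t — neither side's domain matches the other.
student : ⟨t, ⟨e, t⟩⟩ — neither side's domain matches the other.
most : ⟨t, t⟩ — neither side's domain matches the other.
tall — combines: tall : ⟨⟨e, t⟩, ⟨e, e⟩⟩ takes dog : ⟨e, t⟩ as argument, giving ⟨e, e⟩.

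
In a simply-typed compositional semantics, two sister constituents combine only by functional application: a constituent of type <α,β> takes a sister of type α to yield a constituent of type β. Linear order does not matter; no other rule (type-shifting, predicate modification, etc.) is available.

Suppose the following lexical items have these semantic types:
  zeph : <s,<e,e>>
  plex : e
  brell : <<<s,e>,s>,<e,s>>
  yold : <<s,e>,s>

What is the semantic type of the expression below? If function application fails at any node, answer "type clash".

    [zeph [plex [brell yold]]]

<e,e>

At [brell yold], brell : <<<s,e>,s>,<e,s>> takes yold : <<s,e>,s>, giving <e,s>.
At [plex [brell yold]], [brell yold] : <e,s> takes plex : e, giving s.
At [zeph [plex [brell yold]]], zeph : <s,<e,e>> takes [plex [brell yold]] : s, giving <e,e>.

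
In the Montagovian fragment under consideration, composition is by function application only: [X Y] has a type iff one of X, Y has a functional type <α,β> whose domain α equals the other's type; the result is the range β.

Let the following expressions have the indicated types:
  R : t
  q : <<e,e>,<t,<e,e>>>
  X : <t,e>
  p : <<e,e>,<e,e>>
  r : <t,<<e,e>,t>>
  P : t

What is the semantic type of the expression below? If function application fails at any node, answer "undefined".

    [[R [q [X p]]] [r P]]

At [X p]: neither <t,e> nor <<e,e>,<e,e>> can take the other as argument; the node is ill-typed.

undefined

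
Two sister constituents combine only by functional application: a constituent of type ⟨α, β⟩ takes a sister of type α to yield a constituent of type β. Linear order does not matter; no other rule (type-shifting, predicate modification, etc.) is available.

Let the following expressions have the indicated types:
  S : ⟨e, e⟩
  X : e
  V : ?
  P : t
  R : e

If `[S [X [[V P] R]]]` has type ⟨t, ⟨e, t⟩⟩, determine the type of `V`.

⟨t, ⟨e, ⟨e, ⟨⟨e, e⟩, ⟨t, ⟨e, t⟩⟩⟩⟩⟩⟩

[S [X [[V P] R]]] must have type ⟨t, ⟨e, t⟩⟩. The sister S has type ⟨e, e⟩; that is not a function onto ⟨t, ⟨e, t⟩⟩, so [X [[V P] R]] must be the functor, of type ⟨⟨e, e⟩, ⟨t, ⟨e, t⟩⟩⟩.
[X [[V P] R]] must have type ⟨⟨e, e⟩, ⟨t, ⟨e, t⟩⟩⟩. The sister X has type e; that is not a function onto ⟨⟨e, e⟩, ⟨t, ⟨e, t⟩⟩⟩, so [[V P] R] must be the functor, of type ⟨e, ⟨⟨e, e⟩, ⟨t, ⟨e, t⟩⟩⟩⟩.
[[V P] R] must have type ⟨e, ⟨⟨e, e⟩, ⟨t, ⟨e, t⟩⟩⟩⟩. The sister R has type e; that is not a function onto ⟨e, ⟨⟨e, e⟩, ⟨t, ⟨e, t⟩⟩⟩⟩, so [V P] must be the functor, of type ⟨e, ⟨e, ⟨⟨e, e⟩, ⟨t, ⟨e, t⟩⟩⟩⟩⟩.
[V P] must have type ⟨e, ⟨e, ⟨⟨e, e⟩, ⟨t, ⟨e, t⟩⟩⟩⟩⟩. The sister P has type t; that is not a function onto ⟨e, ⟨e, ⟨⟨e, e⟩, ⟨t, ⟨e, t⟩⟩⟩⟩⟩, so V must be the functor, of type ⟨t, ⟨e, ⟨e, ⟨⟨e, e⟩, ⟨t, ⟨e, t⟩⟩⟩⟩⟩⟩.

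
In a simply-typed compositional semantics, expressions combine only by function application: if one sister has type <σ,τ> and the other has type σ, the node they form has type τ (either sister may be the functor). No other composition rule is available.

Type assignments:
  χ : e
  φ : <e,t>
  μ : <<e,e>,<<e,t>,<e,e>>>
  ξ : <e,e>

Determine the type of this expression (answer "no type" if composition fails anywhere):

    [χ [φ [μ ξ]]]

[μ ξ]: μ is <<e,e>,<<e,t>,<e,e>>>, ξ is <e,e>; result <<e,t>,<e,e>>.
[φ [μ ξ]]: [μ ξ] is <<e,t>,<e,e>>, φ is <e,t>; result <e,e>.
[χ [φ [μ ξ]]]: [φ [μ ξ]] is <e,e>, χ is e; result e.

e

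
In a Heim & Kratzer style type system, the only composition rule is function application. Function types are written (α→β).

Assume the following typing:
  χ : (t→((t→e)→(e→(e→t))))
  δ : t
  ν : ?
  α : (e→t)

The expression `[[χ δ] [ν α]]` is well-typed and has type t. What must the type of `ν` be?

((e→t)→(((t→e)→(e→(e→t)))→t))

For [[χ δ] [ν α]] to have type t with [χ δ] of type ((t→e)→(e→(e→t))), [ν α] must be the function: [ν α] : (((t→e)→(e→(e→t)))→t).
For [ν α] to have type (((t→e)→(e→(e→t)))→t) with α of type (e→t), ν must be the function: ν : ((e→t)→(((t→e)→(e→(e→t)))→t)).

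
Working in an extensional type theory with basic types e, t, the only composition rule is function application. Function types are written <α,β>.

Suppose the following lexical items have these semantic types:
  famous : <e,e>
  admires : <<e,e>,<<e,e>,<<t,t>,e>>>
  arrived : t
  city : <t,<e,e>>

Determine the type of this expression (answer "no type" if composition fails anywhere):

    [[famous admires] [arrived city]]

[famous admires]: admires is <<e,e>,<<e,e>,<<t,t>,e>>>, famous is <e,e>; result <<e,e>,<<t,t>,e>>.
[arrived city]: city is <t,<e,e>>, arrived is t; result <e,e>.
[[famous admires] [arrived city]]: [famous admires] is <<e,e>,<<t,t>,e>>, [arrived city] is <e,e>; result <<t,t>,e>.

<<t,t>,e>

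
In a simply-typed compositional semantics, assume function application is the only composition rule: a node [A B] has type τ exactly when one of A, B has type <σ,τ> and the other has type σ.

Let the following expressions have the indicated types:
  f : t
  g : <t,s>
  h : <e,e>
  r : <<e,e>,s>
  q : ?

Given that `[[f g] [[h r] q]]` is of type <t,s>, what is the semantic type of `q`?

<s,<s,<t,s>>>

[[f g] [[h r] q]] must have type <t,s>. The sister [f g] has type s; that is not a function onto <t,s>, so [[h r] q] must be the functor, of type <s,<t,s>>.
[[h r] q] must have type <s,<t,s>>. The sister [h r] has type s; that is not a function onto <s,<t,s>>, so q must be the functor, of type <s,<s,<t,s>>>.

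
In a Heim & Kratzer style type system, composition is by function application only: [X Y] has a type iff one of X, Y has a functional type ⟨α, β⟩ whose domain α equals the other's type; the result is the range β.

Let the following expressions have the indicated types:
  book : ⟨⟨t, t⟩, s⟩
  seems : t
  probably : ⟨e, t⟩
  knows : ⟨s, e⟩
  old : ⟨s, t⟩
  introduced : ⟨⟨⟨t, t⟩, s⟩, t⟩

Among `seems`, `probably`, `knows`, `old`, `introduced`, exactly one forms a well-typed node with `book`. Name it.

introduced

seems : t — book needs ⟨t, t⟩; seems needs nothing (atomic); neither fits.
probably : ⟨e, t⟩ — book needs ⟨t, t⟩; probably needs e; neither fits.
knows : ⟨s, e⟩ — book needs ⟨t, t⟩; knows needs s; neither fits.
old : ⟨s, t⟩ — book needs ⟨t, t⟩; old needs s; neither fits.
introduced — combines: introduced : ⟨⟨⟨t, t⟩, s⟩, t⟩ takes book : ⟨⟨t, t⟩, s⟩ as argument, giving t.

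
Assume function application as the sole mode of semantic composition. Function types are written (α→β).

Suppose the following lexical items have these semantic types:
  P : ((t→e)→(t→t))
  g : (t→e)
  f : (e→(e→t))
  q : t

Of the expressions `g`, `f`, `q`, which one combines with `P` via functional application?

g

g — combines: P : ((t→e)→(t→t)) takes g : (t→e) as argument, giving (t→t).
f : (e→(e→t)) — does not combine with P.
q : t — does not combine with P.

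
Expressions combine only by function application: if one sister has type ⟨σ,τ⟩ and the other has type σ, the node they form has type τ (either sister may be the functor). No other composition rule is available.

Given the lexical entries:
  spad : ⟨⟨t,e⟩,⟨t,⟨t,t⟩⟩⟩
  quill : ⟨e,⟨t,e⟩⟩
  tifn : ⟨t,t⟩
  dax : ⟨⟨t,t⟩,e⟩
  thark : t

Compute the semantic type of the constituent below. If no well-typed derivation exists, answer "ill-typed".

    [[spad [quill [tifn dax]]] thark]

⟨t,t⟩

[tifn dax]: dax is ⟨⟨t,t⟩,e⟩, tifn is ⟨t,t⟩; result e.
[quill [tifn dax]]: quill is ⟨e,⟨t,e⟩⟩, [tifn dax] is e; result ⟨t,e⟩.
[spad [quill [tifn dax]]]: spad is ⟨⟨t,e⟩,⟨t,⟨t,t⟩⟩⟩, [quill [tifn dax]] is ⟨t,e⟩; result ⟨t,⟨t,t⟩⟩.
[[spad [quill [tifn dax]]] thark]: [spad [quill [tifn dax]]] is ⟨t,⟨t,t⟩⟩, thark is t; result ⟨t,t⟩.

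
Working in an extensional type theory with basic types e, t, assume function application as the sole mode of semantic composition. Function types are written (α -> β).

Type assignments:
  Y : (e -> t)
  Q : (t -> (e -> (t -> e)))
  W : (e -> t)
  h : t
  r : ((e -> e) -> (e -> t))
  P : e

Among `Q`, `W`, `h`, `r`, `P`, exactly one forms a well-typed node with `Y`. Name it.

Q : (t -> (e -> (t -> e))) — Y needs e; Q needs t; neither fits.
W : (e -> t) — Y needs e; W needs e; neither fits.
h : t — Y needs e; h needs nothing (atomic); neither fits.
r : ((e -> e) -> (e -> t)) — Y needs e; r needs (e -> e); neither fits.
P — combines: Y : (e -> t) takes P : e as argument, giving t.

P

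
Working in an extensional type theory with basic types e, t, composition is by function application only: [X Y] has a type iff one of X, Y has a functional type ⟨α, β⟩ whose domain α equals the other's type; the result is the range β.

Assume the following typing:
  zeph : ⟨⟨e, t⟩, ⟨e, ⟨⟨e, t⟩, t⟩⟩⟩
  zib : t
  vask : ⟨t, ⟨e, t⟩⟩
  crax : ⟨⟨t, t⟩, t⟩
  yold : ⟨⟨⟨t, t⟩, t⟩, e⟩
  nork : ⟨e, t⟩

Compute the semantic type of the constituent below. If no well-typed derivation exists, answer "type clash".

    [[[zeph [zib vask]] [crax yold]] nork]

[zib vask]: ⟨t, ⟨e, t⟩⟩ applied to t yields ⟨e, t⟩.
[zeph [zib vask]]: ⟨⟨e, t⟩, ⟨e, ⟨⟨e, t⟩, t⟩⟩⟩ applied to ⟨e, t⟩ yields ⟨e, ⟨⟨e, t⟩, t⟩⟩.
[crax yold]: ⟨⟨⟨t, t⟩, t⟩, e⟩ applied to ⟨⟨t, t⟩, t⟩ yields e.
[[zeph [zib vask]] [crax yold]]: ⟨e, ⟨⟨e, t⟩, t⟩⟩ applied to e yields ⟨⟨e, t⟩, t⟩.
[[[zeph [zib vask]] [crax yold]] nork]: ⟨⟨e, t⟩, t⟩ applied to ⟨e, t⟩ yields t.

t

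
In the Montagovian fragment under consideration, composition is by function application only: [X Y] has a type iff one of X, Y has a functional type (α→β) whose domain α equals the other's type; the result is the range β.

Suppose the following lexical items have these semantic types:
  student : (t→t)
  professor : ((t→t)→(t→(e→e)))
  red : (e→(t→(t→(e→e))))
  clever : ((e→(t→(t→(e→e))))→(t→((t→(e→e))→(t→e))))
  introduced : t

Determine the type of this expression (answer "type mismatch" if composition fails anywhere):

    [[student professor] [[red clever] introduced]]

[student professor]: ((t→t)→(t→(e→e))) applied to (t→t) yields (t→(e→e)).
[red clever]: ((e→(t→(t→(e→e))))→(t→((t→(e→e))→(t→e)))) applied to (e→(t→(t→(e→e)))) yields (t→((t→(e→e))→(t→e))).
[[red clever] introduced]: (t→((t→(e→e))→(t→e))) applied to t yields ((t→(e→e))→(t→e)).
[[student professor] [[red clever] introduced]]: ((t→(e→e))→(t→e)) applied to (t→(e→e)) yields (t→e).

(t→e)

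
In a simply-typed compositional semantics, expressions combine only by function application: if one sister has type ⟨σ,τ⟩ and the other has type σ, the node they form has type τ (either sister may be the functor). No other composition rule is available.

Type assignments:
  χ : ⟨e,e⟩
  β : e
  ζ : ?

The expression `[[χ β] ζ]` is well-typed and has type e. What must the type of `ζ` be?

⟨e,e⟩

At [[χ β] ζ] (required: e): [χ β] is e, which is not a function with range e; hence ζ is the functor — type ⟨e,e⟩.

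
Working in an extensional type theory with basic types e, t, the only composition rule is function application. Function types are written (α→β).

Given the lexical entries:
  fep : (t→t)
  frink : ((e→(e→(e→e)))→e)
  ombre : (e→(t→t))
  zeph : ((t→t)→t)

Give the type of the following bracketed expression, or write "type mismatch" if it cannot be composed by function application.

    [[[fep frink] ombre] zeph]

type mismatch

At [fep frink]: neither (t→t) nor ((e→(e→(e→e)))→e) can take the other as argument; the node is ill-typed.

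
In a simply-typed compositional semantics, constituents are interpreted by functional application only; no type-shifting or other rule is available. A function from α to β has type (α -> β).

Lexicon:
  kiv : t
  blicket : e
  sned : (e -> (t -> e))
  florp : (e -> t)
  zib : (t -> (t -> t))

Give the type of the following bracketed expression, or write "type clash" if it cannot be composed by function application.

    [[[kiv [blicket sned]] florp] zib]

(t -> t)

[blicket sned]: functor sned : (e -> (t -> e)), argument blicket : e; result (t -> e).
[kiv [blicket sned]]: functor [blicket sned] : (t -> e), argument kiv : t; result e.
[[kiv [blicket sned]] florp]: functor florp : (e -> t), argument [kiv [blicket sned]] : e; result t.
[[[kiv [blicket sned]] florp] zib]: functor zib : (t -> (t -> t)), argument [[kiv [blicket sned]] florp] : t; result (t -> t).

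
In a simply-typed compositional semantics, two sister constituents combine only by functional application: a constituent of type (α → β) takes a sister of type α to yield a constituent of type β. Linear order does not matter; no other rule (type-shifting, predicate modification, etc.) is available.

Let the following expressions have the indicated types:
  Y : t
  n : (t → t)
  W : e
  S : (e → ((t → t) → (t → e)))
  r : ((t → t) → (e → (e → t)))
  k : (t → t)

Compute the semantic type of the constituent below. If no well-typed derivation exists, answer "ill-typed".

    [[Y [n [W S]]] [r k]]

(e → t)

[W S]: functor S : (e → ((t → t) → (t → e))), argument W : e; result ((t → t) → (t → e)).
[n [W S]]: functor [W S] : ((t → t) → (t → e)), argument n : (t → t); result (t → e).
[Y [n [W S]]]: functor [n [W S]] : (t → e), argument Y : t; result e.
[r k]: functor r : ((t → t) → (e → (e → t))), argument k : (t → t); result (e → (e → t)).
[[Y [n [W S]]] [r k]]: functor [r k] : (e → (e → t)), argument [Y [n [W S]]] : e; result (e → t).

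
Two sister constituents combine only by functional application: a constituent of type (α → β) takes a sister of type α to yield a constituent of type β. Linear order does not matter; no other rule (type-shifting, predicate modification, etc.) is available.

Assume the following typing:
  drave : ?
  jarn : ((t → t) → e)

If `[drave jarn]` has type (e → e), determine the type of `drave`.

(((t → t) → e) → (e → e))

[drave jarn] must have type (e → e). The sister jarn has type ((t → t) → e); that is not a function onto (e → e), so drave must be the functor, of type (((t → t) → e) → (e → e)).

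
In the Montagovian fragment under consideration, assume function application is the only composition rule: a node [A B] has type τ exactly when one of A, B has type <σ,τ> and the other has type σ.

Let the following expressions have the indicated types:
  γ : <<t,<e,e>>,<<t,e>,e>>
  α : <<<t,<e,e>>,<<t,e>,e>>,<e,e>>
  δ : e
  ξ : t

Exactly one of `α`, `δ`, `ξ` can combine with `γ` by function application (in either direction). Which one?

α — combines: α : <<<t,<e,e>>,<<t,e>,e>>,<e,e>> takes γ : <<t,<e,e>>,<<t,e>,e>> as argument, giving <e,e>.
δ : e — neither side's domain matches the other.
ξ : t — neither side's domain matches the other.

α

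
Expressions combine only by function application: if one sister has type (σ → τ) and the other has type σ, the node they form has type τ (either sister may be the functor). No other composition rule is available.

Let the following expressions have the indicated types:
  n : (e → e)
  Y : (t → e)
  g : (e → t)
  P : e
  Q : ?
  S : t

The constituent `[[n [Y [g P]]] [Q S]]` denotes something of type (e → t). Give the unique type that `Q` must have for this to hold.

(t → (e → (e → t)))

[[n [Y [g P]]] [Q S]] is required to be (e → t). [n [Y [g P]]] : e cannot yield (e → t) as functor, so [Q S] : (e → (e → t)).
[Q S] is required to be (e → (e → t)). S : t cannot yield (e → (e → t)) as functor, so Q : (t → (e → (e → t))).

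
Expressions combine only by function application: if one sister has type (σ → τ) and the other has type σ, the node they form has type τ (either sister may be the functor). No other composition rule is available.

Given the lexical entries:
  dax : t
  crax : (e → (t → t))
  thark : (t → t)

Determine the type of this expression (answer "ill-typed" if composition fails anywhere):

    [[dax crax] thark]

At [dax crax]: neither t nor (e → (t → t)) can take the other as argument; the node is ill-typed.

ill-typed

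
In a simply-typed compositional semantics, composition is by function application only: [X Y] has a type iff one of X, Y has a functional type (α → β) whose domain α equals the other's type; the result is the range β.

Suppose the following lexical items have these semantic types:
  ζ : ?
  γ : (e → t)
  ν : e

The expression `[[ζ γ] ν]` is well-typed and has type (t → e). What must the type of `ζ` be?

[[ζ γ] ν] must have type (t → e). The sister ν has type e; that is not a function onto (t → e), so [ζ γ] must be the functor, of type (e → (t → e)).
[ζ γ] must have type (e → (t → e)). The sister γ has type (e → t); that is not a function onto (e → (t → e)), so ζ must be the functor, of type ((e → t) → (e → (t → e))).

((e → t) → (e → (t → e)))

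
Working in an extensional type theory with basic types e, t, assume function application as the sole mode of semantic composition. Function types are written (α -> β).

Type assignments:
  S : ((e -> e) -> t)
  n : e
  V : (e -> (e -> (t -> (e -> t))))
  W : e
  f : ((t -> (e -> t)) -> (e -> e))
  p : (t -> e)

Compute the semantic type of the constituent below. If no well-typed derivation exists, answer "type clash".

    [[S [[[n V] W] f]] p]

[n V] — V of type (e -> (e -> (t -> (e -> t)))) combines with n of type e: type (e -> (t -> (e -> t))).
[[n V] W] — [n V] of type (e -> (t -> (e -> t))) combines with W of type e: type (t -> (e -> t)).
[[[n V] W] f] — f of type ((t -> (e -> t)) -> (e -> e)) combines with [[n V] W] of type (t -> (e -> t)): type (e -> e).
[S [[[n V] W] f]] — S of type ((e -> e) -> t) combines with [[[n V] W] f] of type (e -> e): type t.
[[S [[[n V] W] f]] p] — p of type (t -> e) combines with [S [[[n V] W] f]] of type t: type e.

e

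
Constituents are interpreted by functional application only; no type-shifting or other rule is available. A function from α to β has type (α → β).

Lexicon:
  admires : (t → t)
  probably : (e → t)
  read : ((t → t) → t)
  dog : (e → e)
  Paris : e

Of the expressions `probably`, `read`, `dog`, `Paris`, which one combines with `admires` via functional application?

read

probably : (e → t) — does not combine with admires.
read — combines: read : ((t → t) → t) takes admires : (t → t) as argument, giving t.
dog : (e → e) — does not combine with admires.
Paris : e — does not combine with admires.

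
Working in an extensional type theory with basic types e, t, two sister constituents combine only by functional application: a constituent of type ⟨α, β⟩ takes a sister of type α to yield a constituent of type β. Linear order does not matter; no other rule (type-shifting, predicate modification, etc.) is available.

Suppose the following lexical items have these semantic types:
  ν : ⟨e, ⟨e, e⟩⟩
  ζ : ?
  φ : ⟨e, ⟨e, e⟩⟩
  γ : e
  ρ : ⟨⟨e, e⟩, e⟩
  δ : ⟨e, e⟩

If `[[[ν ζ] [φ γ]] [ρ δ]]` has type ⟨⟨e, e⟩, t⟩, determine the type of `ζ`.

⟨⟨e, ⟨e, e⟩⟩, ⟨⟨e, e⟩, ⟨e, ⟨⟨e, e⟩, t⟩⟩⟩⟩

[[[ν ζ] [φ γ]] [ρ δ]] is required to be ⟨⟨e, e⟩, t⟩. [ρ δ] : e cannot yield ⟨⟨e, e⟩, t⟩ as functor, so [[ν ζ] [φ γ]] : ⟨e, ⟨⟨e, e⟩, t⟩⟩.
[[ν ζ] [φ γ]] is required to be ⟨e, ⟨⟨e, e⟩, t⟩⟩. [φ γ] : ⟨e, e⟩ cannot yield ⟨e, ⟨⟨e, e⟩, t⟩⟩ as functor, so [ν ζ] : ⟨⟨e, e⟩, ⟨e, ⟨⟨e, e⟩, t⟩⟩⟩.
[ν ζ] is required to be ⟨⟨e, e⟩, ⟨e, ⟨⟨e, e⟩, t⟩⟩⟩. ν : ⟨e, ⟨e, e⟩⟩ cannot yield ⟨⟨e, e⟩, ⟨e, ⟨⟨e, e⟩, t⟩⟩⟩ as functor, so ζ : ⟨⟨e, ⟨e, e⟩⟩, ⟨⟨e, e⟩, ⟨e, ⟨⟨e, e⟩, t⟩⟩⟩⟩.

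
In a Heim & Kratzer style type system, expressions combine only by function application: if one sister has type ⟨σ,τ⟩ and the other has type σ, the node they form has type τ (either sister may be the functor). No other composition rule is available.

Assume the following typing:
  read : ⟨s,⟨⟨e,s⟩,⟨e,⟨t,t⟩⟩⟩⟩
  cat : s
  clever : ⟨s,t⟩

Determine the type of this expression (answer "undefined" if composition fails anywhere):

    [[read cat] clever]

undefined

[read cat] — read of type ⟨s,⟨⟨e,s⟩,⟨e,⟨t,t⟩⟩⟩⟩ combines with cat of type s: type ⟨⟨e,s⟩,⟨e,⟨t,t⟩⟩⟩.
[[read cat] clever]: ⟨⟨e,s⟩,⟨e,⟨t,t⟩⟩⟩ and ⟨s,t⟩ cannot combine by function application — type clash.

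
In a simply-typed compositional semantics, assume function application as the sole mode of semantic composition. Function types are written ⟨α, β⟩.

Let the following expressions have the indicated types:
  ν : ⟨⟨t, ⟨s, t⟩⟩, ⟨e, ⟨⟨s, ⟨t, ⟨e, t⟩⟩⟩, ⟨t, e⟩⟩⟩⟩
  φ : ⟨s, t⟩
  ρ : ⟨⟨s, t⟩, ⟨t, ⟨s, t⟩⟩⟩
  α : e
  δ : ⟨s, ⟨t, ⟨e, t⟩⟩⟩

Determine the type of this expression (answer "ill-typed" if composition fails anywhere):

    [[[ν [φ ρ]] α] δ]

⟨t, e⟩

[φ ρ]: ⟨⟨s, t⟩, ⟨t, ⟨s, t⟩⟩⟩ applied to ⟨s, t⟩ yields ⟨t, ⟨s, t⟩⟩.
[ν [φ ρ]]: ⟨⟨t, ⟨s, t⟩⟩, ⟨e, ⟨⟨s, ⟨t, ⟨e, t⟩⟩⟩, ⟨t, e⟩⟩⟩⟩ applied to ⟨t, ⟨s, t⟩⟩ yields ⟨e, ⟨⟨s, ⟨t, ⟨e, t⟩⟩⟩, ⟨t, e⟩⟩⟩.
[[ν [φ ρ]] α]: ⟨e, ⟨⟨s, ⟨t, ⟨e, t⟩⟩⟩, ⟨t, e⟩⟩⟩ applied to e yields ⟨⟨s, ⟨t, ⟨e, t⟩⟩⟩, ⟨t, e⟩⟩.
[[[ν [φ ρ]] α] δ]: ⟨⟨s, ⟨t, ⟨e, t⟩⟩⟩, ⟨t, e⟩⟩ applied to ⟨s, ⟨t, ⟨e, t⟩⟩⟩ yields ⟨t, e⟩.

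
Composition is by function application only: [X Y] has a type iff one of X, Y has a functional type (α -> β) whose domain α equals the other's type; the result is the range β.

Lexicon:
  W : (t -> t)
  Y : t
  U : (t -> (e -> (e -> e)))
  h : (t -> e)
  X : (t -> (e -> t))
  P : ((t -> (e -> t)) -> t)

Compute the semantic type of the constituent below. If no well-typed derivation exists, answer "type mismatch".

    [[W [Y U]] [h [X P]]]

[Y U] — U of type (t -> (e -> (e -> e))) combines with Y of type t: type (e -> (e -> e)).
[W [Y U]]: (t -> t) with (e -> (e -> e)) — neither is a function whose domain matches the other; composition fails here.

type mismatch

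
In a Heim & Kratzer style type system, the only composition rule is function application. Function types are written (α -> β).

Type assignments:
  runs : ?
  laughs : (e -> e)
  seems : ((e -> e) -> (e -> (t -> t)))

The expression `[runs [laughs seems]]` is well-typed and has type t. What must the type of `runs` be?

At [runs [laughs seems]] (required: t): [laughs seems] is (e -> (t -> t)), which is not a function with range t; hence runs is the functor — type ((e -> (t -> t)) -> t).

((e -> (t -> t)) -> t)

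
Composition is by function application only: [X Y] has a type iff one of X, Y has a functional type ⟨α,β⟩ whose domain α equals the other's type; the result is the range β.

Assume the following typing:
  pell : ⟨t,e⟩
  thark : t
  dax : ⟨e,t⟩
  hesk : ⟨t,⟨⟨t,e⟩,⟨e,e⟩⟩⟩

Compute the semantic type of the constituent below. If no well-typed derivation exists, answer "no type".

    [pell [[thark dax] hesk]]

no type

[thark dax]: t and ⟨e,t⟩ cannot combine by function application — type clash.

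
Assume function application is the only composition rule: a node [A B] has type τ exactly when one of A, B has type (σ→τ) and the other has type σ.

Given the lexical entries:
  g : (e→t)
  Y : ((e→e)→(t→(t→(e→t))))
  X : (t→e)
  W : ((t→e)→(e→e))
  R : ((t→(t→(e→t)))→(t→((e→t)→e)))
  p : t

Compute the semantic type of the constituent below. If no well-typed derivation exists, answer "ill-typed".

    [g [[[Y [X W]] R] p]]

[X W] — W of type ((t→e)→(e→e)) combines with X of type (t→e): type (e→e).
[Y [X W]] — Y of type ((e→e)→(t→(t→(e→t)))) combines with [X W] of type (e→e): type (t→(t→(e→t))).
[[Y [X W]] R] — R of type ((t→(t→(e→t)))→(t→((e→t)→e))) combines with [Y [X W]] of type (t→(t→(e→t))): type (t→((e→t)→e)).
[[[Y [X W]] R] p] — [[Y [X W]] R] of type (t→((e→t)→e)) combines with p of type t: type ((e→t)→e).
[g [[[Y [X W]] R] p]] — [[[Y [X W]] R] p] of type ((e→t)→e) combines with g of type (e→t): type e.

e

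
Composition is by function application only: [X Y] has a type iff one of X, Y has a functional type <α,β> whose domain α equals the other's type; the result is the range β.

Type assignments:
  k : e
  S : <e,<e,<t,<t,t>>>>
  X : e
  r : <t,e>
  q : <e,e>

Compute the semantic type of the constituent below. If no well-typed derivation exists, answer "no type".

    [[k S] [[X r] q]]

[k S]: functor S : <e,<e,<t,<t,t>>>>, argument k : e; result <e,<t,<t,t>>>.
[X r]: e with <t,e> — neither is a function whose domain matches the other; composition fails here.

no type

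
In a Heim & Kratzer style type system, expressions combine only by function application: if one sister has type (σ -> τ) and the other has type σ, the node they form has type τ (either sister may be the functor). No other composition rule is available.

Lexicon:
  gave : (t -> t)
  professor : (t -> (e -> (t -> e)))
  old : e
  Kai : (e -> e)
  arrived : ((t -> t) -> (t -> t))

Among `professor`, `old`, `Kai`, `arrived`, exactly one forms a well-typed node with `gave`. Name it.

arrived

professor : (t -> (e -> (t -> e))) — does not combine with gave.
old : e — does not combine with gave.
Kai : (e -> e) — does not combine with gave.
arrived — combines: arrived : ((t -> t) -> (t -> t)) takes gave : (t -> t) as argument, giving (t -> t).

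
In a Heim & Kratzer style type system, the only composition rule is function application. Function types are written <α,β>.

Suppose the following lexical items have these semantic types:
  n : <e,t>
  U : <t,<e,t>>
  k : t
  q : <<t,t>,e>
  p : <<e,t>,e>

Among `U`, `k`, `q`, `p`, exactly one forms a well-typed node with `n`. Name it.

U : <t,<e,t>> — n needs e; U needs t; neither fits.
k : t — n needs e; k needs nothing (atomic); neither fits.
q : <<t,t>,e> — n needs e; q needs <t,t>; neither fits.
p — combines: p : <<e,t>,e> takes n : <e,t> as argument, giving e.

p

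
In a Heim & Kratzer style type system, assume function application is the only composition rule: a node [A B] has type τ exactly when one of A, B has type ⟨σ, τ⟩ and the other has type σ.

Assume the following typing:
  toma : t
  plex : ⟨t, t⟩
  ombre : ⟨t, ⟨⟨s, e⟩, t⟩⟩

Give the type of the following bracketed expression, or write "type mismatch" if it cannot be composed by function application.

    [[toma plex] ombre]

[toma plex]: functor plex : ⟨t, t⟩, argument toma : t; result t.
[[toma plex] ombre]: functor ombre : ⟨t, ⟨⟨s, e⟩, t⟩⟩, argument [toma plex] : t; result ⟨⟨s, e⟩, t⟩.

⟨⟨s, e⟩, t⟩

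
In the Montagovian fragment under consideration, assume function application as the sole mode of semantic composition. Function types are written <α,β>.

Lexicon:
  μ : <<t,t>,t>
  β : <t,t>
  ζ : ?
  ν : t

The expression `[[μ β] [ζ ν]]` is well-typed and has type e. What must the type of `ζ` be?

For [[μ β] [ζ ν]] to have type e with [μ β] of type t, [ζ ν] must be the function: [ζ ν] : <t,e>.
For [ζ ν] to have type <t,e> with ν of type t, ζ must be the function: ζ : <t,<t,e>>.

<t,<t,e>>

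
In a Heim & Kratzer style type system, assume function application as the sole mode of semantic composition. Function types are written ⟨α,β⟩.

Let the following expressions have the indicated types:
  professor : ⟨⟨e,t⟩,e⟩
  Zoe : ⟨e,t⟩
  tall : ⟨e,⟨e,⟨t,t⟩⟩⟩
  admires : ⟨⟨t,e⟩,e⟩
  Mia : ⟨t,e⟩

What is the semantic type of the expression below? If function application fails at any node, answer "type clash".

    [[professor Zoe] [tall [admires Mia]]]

[professor Zoe]: ⟨⟨e,t⟩,e⟩ applied to ⟨e,t⟩ yields e.
[admires Mia]: ⟨⟨t,e⟩,e⟩ applied to ⟨t,e⟩ yields e.
[tall [admires Mia]]: ⟨e,⟨e,⟨t,t⟩⟩⟩ applied to e yields ⟨e,⟨t,t⟩⟩.
[[professor Zoe] [tall [admires Mia]]]: ⟨e,⟨t,t⟩⟩ applied to e yields ⟨t,t⟩.

⟨t,t⟩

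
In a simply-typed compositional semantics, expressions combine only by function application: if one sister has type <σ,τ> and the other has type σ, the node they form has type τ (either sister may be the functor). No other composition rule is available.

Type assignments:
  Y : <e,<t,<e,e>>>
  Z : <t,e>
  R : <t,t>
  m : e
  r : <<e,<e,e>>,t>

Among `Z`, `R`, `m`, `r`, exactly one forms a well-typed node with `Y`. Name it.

m

Z : <t,e> — Y needs e; Z needs t; neither fits.
R : <t,t> — Y needs e; R needs t; neither fits.
m — combines: Y : <e,<t,<e,e>>> takes m : e as argument, giving <t,<e,e>>.
r : <<e,<e,e>>,t> — Y needs e; r needs <e,<e,e>>; neither fits.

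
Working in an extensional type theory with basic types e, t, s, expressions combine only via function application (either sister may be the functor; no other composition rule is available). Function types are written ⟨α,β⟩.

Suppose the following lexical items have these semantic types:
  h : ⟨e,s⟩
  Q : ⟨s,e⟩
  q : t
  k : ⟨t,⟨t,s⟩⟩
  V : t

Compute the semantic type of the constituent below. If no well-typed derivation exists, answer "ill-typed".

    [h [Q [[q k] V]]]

At [q k], k : ⟨t,⟨t,s⟩⟩ takes q : t, giving ⟨t,s⟩.
At [[q k] V], [q k] : ⟨t,s⟩ takes V : t, giving s.
At [Q [[q k] V]], Q : ⟨s,e⟩ takes [[q k] V] : s, giving e.
At [h [Q [[q k] V]]], h : ⟨e,s⟩ takes [Q [[q k] V]] : e, giving s.

s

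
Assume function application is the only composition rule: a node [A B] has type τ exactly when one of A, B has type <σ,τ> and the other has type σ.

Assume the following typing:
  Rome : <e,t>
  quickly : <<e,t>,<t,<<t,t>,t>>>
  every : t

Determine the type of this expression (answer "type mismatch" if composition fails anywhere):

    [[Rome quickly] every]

[Rome quickly]: quickly is <<e,t>,<t,<<t,t>,t>>>, Rome is <e,t>; result <t,<<t,t>,t>>.
[[Rome quickly] every]: [Rome quickly] is <t,<<t,t>,t>>, every is t; result <<t,t>,t>.

<<t,t>,t>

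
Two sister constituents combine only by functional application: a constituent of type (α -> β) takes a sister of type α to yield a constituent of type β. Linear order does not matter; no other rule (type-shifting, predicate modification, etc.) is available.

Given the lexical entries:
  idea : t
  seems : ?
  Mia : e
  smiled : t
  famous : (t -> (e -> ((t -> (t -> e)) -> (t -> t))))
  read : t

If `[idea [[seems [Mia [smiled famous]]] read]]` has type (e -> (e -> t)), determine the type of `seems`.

[idea [[seems [Mia [smiled famous]]] read]] must have type (e -> (e -> t)). The sister idea has type t; that is not a function onto (e -> (e -> t)), so [[seems [Mia [smiled famous]]] read] must be the functor, of type (t -> (e -> (e -> t))).
[[seems [Mia [smiled famous]]] read] must have type (t -> (e -> (e -> t))). The sister read has type t; that is not a function onto (t -> (e -> (e -> t))), so [seems [Mia [smiled famous]]] must be the functor, of type (t -> (t -> (e -> (e -> t)))).
[seems [Mia [smiled famous]]] must have type (t -> (t -> (e -> (e -> t)))). The sister [Mia [smiled famous]] has type ((t -> (t -> e)) -> (t -> t)); that is not a function onto (t -> (t -> (e -> (e -> t)))), so seems must be the functor, of type (((t -> (t -> e)) -> (t -> t)) -> (t -> (t -> (e -> (e -> t))))).

(((t -> (t -> e)) -> (t -> t)) -> (t -> (t -> (e -> (e -> t)))))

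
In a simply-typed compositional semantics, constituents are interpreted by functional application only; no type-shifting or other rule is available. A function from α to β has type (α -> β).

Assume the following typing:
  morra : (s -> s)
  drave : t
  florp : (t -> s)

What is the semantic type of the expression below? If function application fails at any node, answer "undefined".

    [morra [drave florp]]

At [drave florp], florp : (t -> s) takes drave : t, giving s.
At [morra [drave florp]], morra : (s -> s) takes [drave florp] : s, giving s.

s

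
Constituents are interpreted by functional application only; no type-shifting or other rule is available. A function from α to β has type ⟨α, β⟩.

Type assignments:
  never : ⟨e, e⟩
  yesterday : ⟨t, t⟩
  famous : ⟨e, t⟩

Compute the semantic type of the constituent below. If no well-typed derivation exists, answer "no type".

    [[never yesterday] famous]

no type

[never yesterday]: ⟨e, e⟩ with ⟨t, t⟩ — neither is a function whose domain matches the other; composition fails here.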